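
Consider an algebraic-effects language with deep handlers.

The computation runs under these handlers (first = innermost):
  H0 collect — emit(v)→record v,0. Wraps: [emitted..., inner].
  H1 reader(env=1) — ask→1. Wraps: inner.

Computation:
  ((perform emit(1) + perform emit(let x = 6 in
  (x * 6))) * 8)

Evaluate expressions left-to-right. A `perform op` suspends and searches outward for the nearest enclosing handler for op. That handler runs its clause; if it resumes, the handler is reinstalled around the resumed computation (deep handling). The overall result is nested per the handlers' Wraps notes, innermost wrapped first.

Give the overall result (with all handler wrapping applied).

Evaluation trace:
emit(1) @ H0 ⇒ out+=1
emit(36) @ H0 ⇒ out+=36
H0 returns [1, 36, 0]
H1 returns [1, 36, 0]
= [1, 36, 0]

Answer: [1, 36, 0]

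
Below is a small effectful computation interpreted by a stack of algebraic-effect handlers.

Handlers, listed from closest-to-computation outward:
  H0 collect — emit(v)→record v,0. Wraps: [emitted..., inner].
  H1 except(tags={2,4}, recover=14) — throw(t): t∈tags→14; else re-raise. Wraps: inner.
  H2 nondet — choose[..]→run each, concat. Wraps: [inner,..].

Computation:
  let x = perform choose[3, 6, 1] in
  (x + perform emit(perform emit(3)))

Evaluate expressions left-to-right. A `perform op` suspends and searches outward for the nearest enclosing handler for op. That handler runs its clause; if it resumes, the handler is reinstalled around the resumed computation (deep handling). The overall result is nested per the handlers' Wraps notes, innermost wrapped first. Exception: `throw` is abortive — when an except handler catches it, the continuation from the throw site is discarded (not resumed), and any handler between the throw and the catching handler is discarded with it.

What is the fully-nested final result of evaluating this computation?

Evaluation trace:
choose[3, 6, 1] @ H2
  branch[0] choose=3:
    emit(3) @ H0 ⇒ out+=3
    emit(0) @ H0 ⇒ out+=0
    H0 returns [3, 0, 3]
    H1 returns [3, 0, 3]
    H2 returns [[3, 0, 3]]
  branch[1] choose=6:
    emit(3) @ H0 ⇒ out+=3
    emit(0) @ H0 ⇒ out+=0
    H0 returns [3, 0, 6]
    H1 returns [3, 0, 6]
    H2 returns [[3, 0, 6]]
  branch[2] choose=1:
    emit(3) @ H0 ⇒ out+=3
    emit(0) @ H0 ⇒ out+=0
    H0 returns [3, 0, 1]
    H1 returns [3, 0, 1]
    H2 returns [[3, 0, 1]]
= [[3, 0, 3], [3, 0, 6], [3, 0, 1]]

Answer: [[3, 0, 3], [3, 0, 6], [3, 0, 1]]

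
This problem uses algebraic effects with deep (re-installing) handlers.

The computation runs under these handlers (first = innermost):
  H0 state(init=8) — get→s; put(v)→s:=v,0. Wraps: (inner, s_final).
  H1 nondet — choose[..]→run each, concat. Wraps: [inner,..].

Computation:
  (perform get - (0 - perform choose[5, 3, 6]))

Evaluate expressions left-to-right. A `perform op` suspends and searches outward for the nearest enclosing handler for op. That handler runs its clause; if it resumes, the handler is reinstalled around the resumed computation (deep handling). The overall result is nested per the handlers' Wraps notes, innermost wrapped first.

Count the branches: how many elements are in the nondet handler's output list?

Evaluation trace:
get @ H0 ⇒ 8
choose[5, 3, 6] @ H1
  branch[0] choose=5:
    H0 returns (13, 8)
    H1 returns [(13, 8)]
  branch[1] choose=3:
    H0 returns (11, 8)
    H1 returns [(11, 8)]
  branch[2] choose=6:
    H0 returns (14, 8)
    H1 returns [(14, 8)]
= [(13, 8), (11, 8), (14, 8)]

Answer: 3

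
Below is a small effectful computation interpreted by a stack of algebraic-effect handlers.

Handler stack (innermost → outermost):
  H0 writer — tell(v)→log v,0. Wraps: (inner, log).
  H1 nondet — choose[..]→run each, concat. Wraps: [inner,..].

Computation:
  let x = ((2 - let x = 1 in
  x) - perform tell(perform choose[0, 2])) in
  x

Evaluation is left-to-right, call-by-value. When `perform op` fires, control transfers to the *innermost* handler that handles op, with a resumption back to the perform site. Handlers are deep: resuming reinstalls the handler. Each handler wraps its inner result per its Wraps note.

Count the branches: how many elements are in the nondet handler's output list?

Step-by-step:
choose[0, 2] @ H1
  branch[0] choose=0:
    tell(0) @ H0 ⇒ log+=0
    H0 returns (1, (0))
    H1 returns [(1, (0))]
  branch[1] choose=2:
    tell(2) @ H0 ⇒ log+=2
    H0 returns (1, (2))
    H1 returns [(1, (2))]
= [(1, (0)), (1, (2))]

Answer: 2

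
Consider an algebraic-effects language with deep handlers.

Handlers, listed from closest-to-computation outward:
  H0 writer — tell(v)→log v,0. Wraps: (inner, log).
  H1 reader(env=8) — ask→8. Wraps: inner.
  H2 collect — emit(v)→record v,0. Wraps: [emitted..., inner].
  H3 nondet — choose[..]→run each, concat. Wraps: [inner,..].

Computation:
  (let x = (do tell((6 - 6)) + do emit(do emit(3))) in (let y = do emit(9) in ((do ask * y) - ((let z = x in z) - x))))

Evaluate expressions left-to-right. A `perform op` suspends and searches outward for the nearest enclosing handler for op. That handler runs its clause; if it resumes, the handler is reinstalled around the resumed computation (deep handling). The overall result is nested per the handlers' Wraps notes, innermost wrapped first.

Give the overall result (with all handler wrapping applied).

Answer: [[3, 0, 9, (0, (0))]]

Working:
tell(0) @ H0 ⇒ log+=0
emit(3) @ H2 ⇒ out+=3
emit(0) @ H2 ⇒ out+=0
emit(9) @ H2 ⇒ out+=9
ask @ H1 ⇒ 8
H0 returns (0, (0))
H1 returns (0, (0))
H2 returns [3, 0, 9, (0, (0))]
H3 returns [[3, 0, 9, (0, (0))]]
= [[3, 0, 9, (0, (0))]]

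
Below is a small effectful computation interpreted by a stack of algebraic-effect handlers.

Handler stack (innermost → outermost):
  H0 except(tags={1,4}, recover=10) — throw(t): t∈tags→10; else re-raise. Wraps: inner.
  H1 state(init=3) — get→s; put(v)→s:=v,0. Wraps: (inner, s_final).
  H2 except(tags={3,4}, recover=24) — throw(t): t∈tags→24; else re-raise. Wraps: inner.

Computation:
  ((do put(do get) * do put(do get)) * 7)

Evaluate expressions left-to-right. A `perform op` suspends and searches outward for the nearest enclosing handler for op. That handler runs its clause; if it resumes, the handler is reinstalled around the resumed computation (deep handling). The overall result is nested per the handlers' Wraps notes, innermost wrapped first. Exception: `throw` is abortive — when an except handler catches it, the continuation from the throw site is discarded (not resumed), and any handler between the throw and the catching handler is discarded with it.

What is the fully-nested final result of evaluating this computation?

Answer: (0, 3)

Step-by-step:
get @ H1 ⇒ 3
put(3) @ H1 ⇒ s:=3
get @ H1 ⇒ 3
put(3) @ H1 ⇒ s:=3
H0 returns 0
H1 returns (0, 3)
H2 returns (0, 3)
= (0, 3)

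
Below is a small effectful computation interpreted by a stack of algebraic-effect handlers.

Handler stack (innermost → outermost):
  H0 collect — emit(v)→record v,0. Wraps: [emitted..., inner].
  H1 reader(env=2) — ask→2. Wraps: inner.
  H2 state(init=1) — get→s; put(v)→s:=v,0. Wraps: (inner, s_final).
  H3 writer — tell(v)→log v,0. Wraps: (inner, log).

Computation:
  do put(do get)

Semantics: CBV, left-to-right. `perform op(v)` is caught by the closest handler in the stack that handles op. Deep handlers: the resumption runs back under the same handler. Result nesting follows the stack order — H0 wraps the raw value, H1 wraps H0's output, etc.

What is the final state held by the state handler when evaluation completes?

Answer: 1

Working:
get @ H2 ⇒ 1
put(1) @ H2 ⇒ s:=1
H0 returns [0]
H1 returns [0]
H2 returns ([0], 1)
H3 returns (([0], 1), ())
= (([0], 1), ())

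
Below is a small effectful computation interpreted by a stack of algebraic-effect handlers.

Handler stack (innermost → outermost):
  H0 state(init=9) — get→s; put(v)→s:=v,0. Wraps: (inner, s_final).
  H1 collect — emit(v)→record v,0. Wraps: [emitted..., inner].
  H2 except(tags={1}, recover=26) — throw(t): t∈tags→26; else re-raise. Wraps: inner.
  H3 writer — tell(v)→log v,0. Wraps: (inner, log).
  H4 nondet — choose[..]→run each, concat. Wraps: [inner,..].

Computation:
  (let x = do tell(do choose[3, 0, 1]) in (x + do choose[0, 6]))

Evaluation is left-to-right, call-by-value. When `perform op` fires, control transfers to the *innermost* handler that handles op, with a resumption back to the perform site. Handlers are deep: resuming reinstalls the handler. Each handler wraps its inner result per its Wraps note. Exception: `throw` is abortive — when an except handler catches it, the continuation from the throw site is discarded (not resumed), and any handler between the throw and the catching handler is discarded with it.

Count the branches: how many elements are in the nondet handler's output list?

Evaluation trace:
choose[3, 0, 1] @ H4
  branch[0] choose=3:
    tell(3) @ H3 ⇒ log+=3
    choose[0, 6] @ H4
      branch[0] choose=0:
        H0 returns (0, 9)
        H1 returns [(0, 9)]
        H2 returns [(0, 9)]
        H3 returns ([(0, 9)], (3))
        H4 returns [([(0, 9)], (3))]
      branch[1] choose=6:
        H0 returns (6, 9)
        H1 returns [(6, 9)]
        H2 returns [(6, 9)]
        H3 returns ([(6, 9)], (3))
        H4 returns [([(6, 9)], (3))]
  branch[1] choose=0:
    tell(0) @ H3 ⇒ log+=0
    choose[0, 6] @ H4
      branch[0] choose=0:
        H0 returns (0, 9)
        H1 returns [(0, 9)]
        H2 returns [(0, 9)]
        H3 returns ([(0, 9)], (0))
        H4 returns [([(0, 9)], (0))]
      branch[1] choose=6:
        H0 returns (6, 9)
        H1 returns [(6, 9)]
        H2 returns [(6, 9)]
        H3 returns ([(6, 9)], (0))
        H4 returns [([(6, 9)], (0))]
  branch[2] choose=1:
    tell(1) @ H3 ⇒ log+=1
    choose[0, 6] @ H4
      branch[0] choose=0:
        H0 returns (0, 9)
        H1 returns [(0, 9)]
        H2 returns [(0, 9)]
        H3 returns ([(0, 9)], (1))
        H4 returns [([(0, 9)], (1))]
      branch[1] choose=6:
        H0 returns (6, 9)
        H1 returns [(6, 9)]
        H2 returns [(6, 9)]
        H3 returns ([(6, 9)], (1))
        H4 returns [([(6, 9)], (1))]
= [([(0, 9)], (3)), ([(6, 9)], (3)), ([(0, 9)], (0)), ([(6, 9)], (0)), ([(0, 9)], (1)), ([(6, 9)], (1))]

Answer: 6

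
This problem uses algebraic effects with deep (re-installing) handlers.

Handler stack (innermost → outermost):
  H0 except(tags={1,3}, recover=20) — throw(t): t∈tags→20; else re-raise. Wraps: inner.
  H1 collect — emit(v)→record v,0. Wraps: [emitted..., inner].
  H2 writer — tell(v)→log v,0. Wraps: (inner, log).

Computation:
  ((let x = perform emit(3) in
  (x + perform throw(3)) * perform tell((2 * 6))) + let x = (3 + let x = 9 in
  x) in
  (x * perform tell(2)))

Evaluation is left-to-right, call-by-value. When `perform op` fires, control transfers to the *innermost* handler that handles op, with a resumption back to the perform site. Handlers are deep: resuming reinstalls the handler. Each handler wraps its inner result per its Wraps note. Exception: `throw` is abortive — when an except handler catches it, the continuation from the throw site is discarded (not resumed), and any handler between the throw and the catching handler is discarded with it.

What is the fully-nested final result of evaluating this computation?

Answer: ([3, 20], ())

Step-by-step:
emit(3) @ H1 ⇒ out+=3
throw(3) @ H0 caught ⇒ 20
H1 returns [3, 20]
H2 returns ([3, 20], ())
= ([3, 20], ())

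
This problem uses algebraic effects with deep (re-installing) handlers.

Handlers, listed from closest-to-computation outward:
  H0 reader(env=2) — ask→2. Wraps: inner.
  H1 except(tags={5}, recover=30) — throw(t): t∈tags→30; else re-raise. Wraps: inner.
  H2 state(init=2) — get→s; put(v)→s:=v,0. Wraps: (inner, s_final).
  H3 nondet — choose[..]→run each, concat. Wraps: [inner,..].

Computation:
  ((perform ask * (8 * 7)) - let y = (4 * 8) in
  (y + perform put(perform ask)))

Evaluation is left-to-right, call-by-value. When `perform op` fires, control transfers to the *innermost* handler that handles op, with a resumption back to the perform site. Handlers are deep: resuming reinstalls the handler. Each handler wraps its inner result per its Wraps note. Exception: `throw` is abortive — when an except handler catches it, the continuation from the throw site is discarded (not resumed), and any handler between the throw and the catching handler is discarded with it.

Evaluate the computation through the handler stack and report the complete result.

Answer: [(80, 2)]

Working:
ask @ H0 ⇒ 2
ask @ H0 ⇒ 2
put(2) @ H2 ⇒ s:=2
H0 returns 80
H1 returns 80
H2 returns (80, 2)
H3 returns [(80, 2)]
= [(80, 2)]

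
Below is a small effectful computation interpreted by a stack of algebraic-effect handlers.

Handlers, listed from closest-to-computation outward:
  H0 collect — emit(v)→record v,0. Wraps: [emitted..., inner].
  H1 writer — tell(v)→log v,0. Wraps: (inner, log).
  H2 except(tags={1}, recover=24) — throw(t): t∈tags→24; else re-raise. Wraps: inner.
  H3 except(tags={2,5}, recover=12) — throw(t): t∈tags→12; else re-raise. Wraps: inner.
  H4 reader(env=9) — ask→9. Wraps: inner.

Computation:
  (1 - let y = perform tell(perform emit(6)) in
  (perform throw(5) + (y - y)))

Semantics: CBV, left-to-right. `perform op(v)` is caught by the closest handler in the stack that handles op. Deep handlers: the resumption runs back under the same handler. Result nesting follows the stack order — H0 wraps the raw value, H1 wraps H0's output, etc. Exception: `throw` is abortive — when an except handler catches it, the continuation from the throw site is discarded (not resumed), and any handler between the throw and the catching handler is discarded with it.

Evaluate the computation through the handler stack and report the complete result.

Answer: 12

Working:
emit(6) @ H0 ⇒ out+=6
tell(0) @ H1 ⇒ log+=0
throw(5) @ H2 re-raised
throw(5) @ H3 caught ⇒ 12
H4 returns 12
= 12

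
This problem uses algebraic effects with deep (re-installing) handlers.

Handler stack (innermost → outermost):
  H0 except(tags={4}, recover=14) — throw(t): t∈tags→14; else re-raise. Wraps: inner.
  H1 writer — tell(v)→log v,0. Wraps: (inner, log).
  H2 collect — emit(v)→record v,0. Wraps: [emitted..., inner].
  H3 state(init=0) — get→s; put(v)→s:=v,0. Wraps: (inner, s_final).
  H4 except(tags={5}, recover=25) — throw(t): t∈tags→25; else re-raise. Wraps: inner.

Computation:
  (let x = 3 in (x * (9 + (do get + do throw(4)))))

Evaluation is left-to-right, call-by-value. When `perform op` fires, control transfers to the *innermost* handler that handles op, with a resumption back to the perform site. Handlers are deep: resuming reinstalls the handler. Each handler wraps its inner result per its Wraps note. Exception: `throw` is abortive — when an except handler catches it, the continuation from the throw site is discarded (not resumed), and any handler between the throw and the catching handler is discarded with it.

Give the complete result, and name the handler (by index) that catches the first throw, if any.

Working:
get @ H3 ⇒ 0
throw(4) @ H0 caught ⇒ 14
H1 returns (14, ())
H2 returns [(14, ())]
H3 returns ([(14, ())], 0)
H4 returns ([(14, ())], 0)
= ([(14, ())], 0)

Answer: ([(14, ())], 0) ; first throw caught by: H0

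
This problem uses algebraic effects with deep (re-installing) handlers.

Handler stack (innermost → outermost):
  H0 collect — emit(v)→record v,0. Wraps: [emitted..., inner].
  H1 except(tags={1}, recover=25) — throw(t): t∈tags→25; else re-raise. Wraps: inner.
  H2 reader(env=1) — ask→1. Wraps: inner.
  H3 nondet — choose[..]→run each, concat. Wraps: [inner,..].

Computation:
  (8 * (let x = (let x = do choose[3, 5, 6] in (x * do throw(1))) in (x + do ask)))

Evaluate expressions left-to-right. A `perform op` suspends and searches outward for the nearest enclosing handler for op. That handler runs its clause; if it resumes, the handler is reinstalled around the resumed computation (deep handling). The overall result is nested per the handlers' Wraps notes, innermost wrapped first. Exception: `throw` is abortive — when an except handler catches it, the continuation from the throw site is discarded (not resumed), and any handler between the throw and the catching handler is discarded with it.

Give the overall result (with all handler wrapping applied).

Working:
choose[3, 5, 6] @ H3
  branch[0] choose=3:
    throw(1) @ H1 caught ⇒ 25
    H2 returns 25
    H3 returns [25]
  branch[1] choose=5:
    throw(1) @ H1 caught ⇒ 25
    H2 returns 25
    H3 returns [25]
  branch[2] choose=6:
    throw(1) @ H1 caught ⇒ 25
    H2 returns 25
    H3 returns [25]
= [25, 25, 25]

Answer: [25, 25, 25]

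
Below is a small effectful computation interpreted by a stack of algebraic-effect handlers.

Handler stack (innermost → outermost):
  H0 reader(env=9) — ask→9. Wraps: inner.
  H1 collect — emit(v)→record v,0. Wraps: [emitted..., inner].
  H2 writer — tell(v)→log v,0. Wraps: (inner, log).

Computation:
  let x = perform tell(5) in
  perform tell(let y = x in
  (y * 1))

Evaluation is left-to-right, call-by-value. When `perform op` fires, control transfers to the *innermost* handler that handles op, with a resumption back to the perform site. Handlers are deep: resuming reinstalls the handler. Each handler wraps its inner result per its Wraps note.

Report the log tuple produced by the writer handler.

Answer: (5, 0)

Step-by-step:
tell(5) @ H2 ⇒ log+=5
tell(0) @ H2 ⇒ log+=0
H0 returns 0
H1 returns [0]
H2 returns ([0], (5, 0))
= ([0], (5, 0))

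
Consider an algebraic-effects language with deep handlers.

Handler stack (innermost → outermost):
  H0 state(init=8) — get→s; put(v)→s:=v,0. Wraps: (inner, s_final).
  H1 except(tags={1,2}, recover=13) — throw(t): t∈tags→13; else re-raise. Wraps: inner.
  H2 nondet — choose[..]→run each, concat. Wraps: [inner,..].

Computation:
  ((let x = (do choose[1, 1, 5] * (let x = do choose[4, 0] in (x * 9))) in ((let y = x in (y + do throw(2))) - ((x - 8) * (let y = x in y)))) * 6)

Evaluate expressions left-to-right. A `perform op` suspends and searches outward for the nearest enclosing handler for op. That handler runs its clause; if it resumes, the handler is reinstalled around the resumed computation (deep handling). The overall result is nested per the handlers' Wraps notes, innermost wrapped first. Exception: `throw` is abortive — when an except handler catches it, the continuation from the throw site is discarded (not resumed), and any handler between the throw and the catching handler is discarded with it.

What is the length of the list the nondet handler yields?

Answer: 6

Evaluation trace:
choose[1, 1, 5] @ H2
  branch[0] choose=1:
    choose[4, 0] @ H2
      branch[0] choose=4:
        throw(2) @ H1 caught ⇒ 13
        H2 returns [13]
      branch[1] choose=0:
        throw(2) @ H1 caught ⇒ 13
        H2 returns [13]
  branch[1] choose=1:
    choose[4, 0] @ H2
      branch[0] choose=4:
        throw(2) @ H1 caught ⇒ 13
        H2 returns [13]
      branch[1] choose=0:
        throw(2) @ H1 caught ⇒ 13
        H2 returns [13]
  branch[2] choose=5:
    choose[4, 0] @ H2
      branch[0] choose=4:
        throw(2) @ H1 caught ⇒ 13
        H2 returns [13]
      branch[1] choose=0:
        throw(2) @ H1 caught ⇒ 13
        H2 returns [13]
= [13, 13, 13, 13, 13, 13]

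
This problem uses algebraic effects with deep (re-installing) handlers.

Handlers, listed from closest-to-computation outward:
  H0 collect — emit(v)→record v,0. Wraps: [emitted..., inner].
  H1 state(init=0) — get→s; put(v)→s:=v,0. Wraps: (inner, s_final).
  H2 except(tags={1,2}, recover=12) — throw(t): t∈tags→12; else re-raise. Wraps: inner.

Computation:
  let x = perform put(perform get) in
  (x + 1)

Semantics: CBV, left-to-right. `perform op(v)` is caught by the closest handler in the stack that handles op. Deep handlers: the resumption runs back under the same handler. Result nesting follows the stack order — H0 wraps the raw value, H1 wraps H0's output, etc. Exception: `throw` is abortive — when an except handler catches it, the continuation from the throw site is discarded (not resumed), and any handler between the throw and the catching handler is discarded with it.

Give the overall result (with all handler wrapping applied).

Working:
get @ H1 ⇒ 0
put(0) @ H1 ⇒ s:=0
H0 returns [1]
H1 returns ([1], 0)
H2 returns ([1], 0)
= ([1], 0)

Answer: ([1], 0)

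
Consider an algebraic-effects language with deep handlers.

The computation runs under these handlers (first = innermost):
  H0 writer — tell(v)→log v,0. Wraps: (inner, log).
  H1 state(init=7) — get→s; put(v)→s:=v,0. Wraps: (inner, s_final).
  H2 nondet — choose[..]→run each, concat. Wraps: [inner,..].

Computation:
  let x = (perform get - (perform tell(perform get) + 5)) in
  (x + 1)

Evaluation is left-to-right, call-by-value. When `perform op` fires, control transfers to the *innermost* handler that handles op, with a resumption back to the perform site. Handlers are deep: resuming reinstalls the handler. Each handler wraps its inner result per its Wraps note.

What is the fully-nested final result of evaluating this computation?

Answer: [((3, (7)), 7)]

Working:
get @ H1 ⇒ 7
get @ H1 ⇒ 7
tell(7) @ H0 ⇒ log+=7
H0 returns (3, (7))
H1 returns ((3, (7)), 7)
H2 returns [((3, (7)), 7)]
= [((3, (7)), 7)]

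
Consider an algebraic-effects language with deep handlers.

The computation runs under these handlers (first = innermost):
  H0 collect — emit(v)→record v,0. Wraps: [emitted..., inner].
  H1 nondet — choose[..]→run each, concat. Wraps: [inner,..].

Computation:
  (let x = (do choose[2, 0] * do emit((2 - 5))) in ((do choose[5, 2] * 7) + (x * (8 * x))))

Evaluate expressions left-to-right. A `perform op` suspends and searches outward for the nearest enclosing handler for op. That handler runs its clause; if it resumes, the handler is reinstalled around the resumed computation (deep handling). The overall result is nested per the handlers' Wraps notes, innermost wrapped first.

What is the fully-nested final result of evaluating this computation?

Evaluation trace:
choose[2, 0] @ H1
  branch[0] choose=2:
    emit(-3) @ H0 ⇒ out+=-3
    choose[5, 2] @ H1
      branch[0] choose=5:
        H0 returns [-3, 35]
        H1 returns [[-3, 35]]
      branch[1] choose=2:
        H0 returns [-3, 14]
        H1 returns [[-3, 14]]
  branch[1] choose=0:
    emit(-3) @ H0 ⇒ out+=-3
    choose[5, 2] @ H1
      branch[0] choose=5:
        H0 returns [-3, 35]
        H1 returns [[-3, 35]]
      branch[1] choose=2:
        H0 returns [-3, 14]
        H1 returns [[-3, 14]]
= [[-3, 35], [-3, 14], [-3, 35], [-3, 14]]

Answer: [[-3, 35], [-3, 14], [-3, 35], [-3, 14]]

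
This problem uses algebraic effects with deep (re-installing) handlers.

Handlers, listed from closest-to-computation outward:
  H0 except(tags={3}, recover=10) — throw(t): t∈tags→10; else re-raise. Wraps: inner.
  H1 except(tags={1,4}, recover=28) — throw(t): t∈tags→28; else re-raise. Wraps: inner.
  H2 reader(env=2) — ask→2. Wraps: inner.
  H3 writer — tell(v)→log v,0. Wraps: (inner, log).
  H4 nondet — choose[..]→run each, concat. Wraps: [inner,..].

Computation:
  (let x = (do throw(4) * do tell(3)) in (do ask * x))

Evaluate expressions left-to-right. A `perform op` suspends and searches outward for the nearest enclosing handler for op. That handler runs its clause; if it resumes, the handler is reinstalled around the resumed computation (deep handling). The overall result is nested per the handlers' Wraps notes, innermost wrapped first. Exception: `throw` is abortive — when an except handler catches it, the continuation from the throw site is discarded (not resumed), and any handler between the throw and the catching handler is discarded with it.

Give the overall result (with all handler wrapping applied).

Working:
throw(4) @ H0 re-raised
throw(4) @ H1 caught ⇒ 28
H2 returns 28
H3 returns (28, ())
H4 returns [(28, ())]
= [(28, ())]

Answer: [(28, ())]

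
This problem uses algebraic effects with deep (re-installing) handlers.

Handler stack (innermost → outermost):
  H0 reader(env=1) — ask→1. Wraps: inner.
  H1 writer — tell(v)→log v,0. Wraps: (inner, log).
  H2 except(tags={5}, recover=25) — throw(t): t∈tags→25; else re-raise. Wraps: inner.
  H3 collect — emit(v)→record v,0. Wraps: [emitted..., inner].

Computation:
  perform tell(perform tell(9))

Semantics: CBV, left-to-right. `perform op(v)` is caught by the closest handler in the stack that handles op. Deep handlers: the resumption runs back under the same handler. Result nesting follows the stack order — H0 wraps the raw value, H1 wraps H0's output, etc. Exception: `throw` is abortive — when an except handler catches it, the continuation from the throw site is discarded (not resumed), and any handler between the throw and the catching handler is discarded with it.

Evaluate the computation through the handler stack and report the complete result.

Answer: [(0, (9, 0))]

Evaluation trace:
tell(9) @ H1 ⇒ log+=9
tell(0) @ H1 ⇒ log+=0
H0 returns 0
H1 returns (0, (9, 0))
H2 returns (0, (9, 0))
H3 returns [(0, (9, 0))]
= [(0, (9, 0))]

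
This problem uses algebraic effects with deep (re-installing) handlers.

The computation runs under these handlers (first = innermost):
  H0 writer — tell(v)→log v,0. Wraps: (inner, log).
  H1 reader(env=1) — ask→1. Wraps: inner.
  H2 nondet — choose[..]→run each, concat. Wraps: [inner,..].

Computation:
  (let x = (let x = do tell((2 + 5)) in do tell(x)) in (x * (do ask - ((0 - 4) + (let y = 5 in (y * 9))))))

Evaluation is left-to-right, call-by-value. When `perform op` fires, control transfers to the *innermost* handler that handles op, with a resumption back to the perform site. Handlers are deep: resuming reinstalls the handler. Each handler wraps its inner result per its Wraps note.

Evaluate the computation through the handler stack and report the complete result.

Working:
tell(7) @ H0 ⇒ log+=7
tell(0) @ H0 ⇒ log+=0
ask @ H1 ⇒ 1
H0 returns (0, (7, 0))
H1 returns (0, (7, 0))
H2 returns [(0, (7, 0))]
= [(0, (7, 0))]

Answer: [(0, (7, 0))]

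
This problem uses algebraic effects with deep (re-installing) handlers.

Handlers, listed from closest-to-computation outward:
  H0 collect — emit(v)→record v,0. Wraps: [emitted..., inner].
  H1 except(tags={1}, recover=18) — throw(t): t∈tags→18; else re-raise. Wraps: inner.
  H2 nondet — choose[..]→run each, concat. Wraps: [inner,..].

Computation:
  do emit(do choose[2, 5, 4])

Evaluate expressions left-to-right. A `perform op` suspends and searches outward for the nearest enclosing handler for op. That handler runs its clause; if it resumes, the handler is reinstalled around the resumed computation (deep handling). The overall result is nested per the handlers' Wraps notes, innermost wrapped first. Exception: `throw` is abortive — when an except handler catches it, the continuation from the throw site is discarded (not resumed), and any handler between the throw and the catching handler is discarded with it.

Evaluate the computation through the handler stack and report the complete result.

Answer: [[2, 0], [5, 0], [4, 0]]

Working:
choose[2, 5, 4] @ H2
  branch[0] choose=2:
    emit(2) @ H0 ⇒ out+=2
    H0 returns [2, 0]
    H1 returns [2, 0]
    H2 returns [[2, 0]]
  branch[1] choose=5:
    emit(5) @ H0 ⇒ out+=5
    H0 returns [5, 0]
    H1 returns [5, 0]
    H2 returns [[5, 0]]
  branch[2] choose=4:
    emit(4) @ H0 ⇒ out+=4
    H0 returns [4, 0]
    H1 returns [4, 0]
    H2 returns [[4, 0]]
= [[2, 0], [5, 0], [4, 0]]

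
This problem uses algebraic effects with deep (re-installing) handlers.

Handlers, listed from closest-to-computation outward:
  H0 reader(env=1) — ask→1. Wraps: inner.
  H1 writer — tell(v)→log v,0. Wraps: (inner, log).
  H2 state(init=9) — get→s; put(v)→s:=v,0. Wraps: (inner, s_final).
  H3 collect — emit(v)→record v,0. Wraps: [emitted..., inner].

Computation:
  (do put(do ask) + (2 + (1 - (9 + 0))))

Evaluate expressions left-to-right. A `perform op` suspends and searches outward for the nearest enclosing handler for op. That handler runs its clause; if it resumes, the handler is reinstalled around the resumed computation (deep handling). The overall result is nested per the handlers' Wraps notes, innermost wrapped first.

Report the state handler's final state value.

Answer: 1

Working:
ask @ H0 ⇒ 1
put(1) @ H2 ⇒ s:=1
H0 returns -6
H1 returns (-6, ())
H2 returns ((-6, ()), 1)
H3 returns [((-6, ()), 1)]
= [((-6, ()), 1)]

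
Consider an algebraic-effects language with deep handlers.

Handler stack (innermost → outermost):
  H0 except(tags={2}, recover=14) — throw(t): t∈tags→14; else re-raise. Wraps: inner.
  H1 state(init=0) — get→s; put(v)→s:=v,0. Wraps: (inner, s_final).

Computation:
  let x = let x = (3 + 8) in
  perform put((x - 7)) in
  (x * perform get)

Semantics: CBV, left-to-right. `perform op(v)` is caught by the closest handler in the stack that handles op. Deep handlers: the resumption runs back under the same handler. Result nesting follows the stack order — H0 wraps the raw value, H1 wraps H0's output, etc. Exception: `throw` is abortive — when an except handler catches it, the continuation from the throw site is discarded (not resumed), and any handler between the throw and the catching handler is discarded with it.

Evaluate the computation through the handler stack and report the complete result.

Answer: (0, 4)

Evaluation trace:
put(4) @ H1 ⇒ s:=4
get @ H1 ⇒ 4
H0 returns 0
H1 returns (0, 4)
= (0, 4)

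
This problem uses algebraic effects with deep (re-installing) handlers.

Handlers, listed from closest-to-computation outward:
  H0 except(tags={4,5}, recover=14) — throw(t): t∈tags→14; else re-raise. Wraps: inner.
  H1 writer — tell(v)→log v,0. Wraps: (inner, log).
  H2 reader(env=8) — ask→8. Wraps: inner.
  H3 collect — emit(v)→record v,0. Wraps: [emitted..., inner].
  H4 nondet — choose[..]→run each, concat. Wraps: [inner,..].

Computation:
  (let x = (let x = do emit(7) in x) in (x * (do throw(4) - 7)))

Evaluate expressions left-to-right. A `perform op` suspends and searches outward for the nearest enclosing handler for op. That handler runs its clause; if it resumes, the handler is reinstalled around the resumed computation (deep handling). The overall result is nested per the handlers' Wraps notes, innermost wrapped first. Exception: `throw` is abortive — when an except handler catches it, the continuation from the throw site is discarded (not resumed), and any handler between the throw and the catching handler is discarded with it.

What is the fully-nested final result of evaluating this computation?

Working:
emit(7) @ H3 ⇒ out+=7
throw(4) @ H0 caught ⇒ 14
H1 returns (14, ())
H2 returns (14, ())
H3 returns [7, (14, ())]
H4 returns [[7, (14, ())]]
= [[7, (14, ())]]

Answer: [[7, (14, ())]]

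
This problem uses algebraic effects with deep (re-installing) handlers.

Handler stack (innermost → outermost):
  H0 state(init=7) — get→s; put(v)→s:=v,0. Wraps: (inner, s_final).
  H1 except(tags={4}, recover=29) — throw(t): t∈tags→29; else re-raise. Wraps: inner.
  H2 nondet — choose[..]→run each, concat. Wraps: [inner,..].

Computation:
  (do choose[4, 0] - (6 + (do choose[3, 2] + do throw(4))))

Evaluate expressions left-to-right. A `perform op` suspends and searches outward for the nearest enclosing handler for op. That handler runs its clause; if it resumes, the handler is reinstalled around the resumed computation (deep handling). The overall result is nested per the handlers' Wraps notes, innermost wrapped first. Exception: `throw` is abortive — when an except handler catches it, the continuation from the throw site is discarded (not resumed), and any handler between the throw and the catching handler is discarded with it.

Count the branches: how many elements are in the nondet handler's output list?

Evaluation trace:
choose[4, 0] @ H2
  branch[0] choose=4:
    choose[3, 2] @ H2
      branch[0] choose=3:
        throw(4) @ H1 caught ⇒ 29
        H2 returns [29]
      branch[1] choose=2:
        throw(4) @ H1 caught ⇒ 29
        H2 returns [29]
  branch[1] choose=0:
    choose[3, 2] @ H2
      branch[0] choose=3:
        throw(4) @ H1 caught ⇒ 29
        H2 returns [29]
      branch[1] choose=2:
        throw(4) @ H1 caught ⇒ 29
        H2 returns [29]
= [29, 29, 29, 29]

Answer: 4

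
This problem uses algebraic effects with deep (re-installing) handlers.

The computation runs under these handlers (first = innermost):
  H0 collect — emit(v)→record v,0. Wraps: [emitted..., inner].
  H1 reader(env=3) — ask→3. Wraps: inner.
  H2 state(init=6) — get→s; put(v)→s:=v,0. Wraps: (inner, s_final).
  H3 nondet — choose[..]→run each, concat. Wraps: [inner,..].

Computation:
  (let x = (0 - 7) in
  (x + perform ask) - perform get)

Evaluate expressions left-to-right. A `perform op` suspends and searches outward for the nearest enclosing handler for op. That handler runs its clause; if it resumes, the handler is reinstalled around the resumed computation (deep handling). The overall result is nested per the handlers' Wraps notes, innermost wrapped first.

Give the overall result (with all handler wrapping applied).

Answer: [([-10], 6)]

Evaluation trace:
ask @ H1 ⇒ 3
get @ H2 ⇒ 6
H0 returns [-10]
H1 returns [-10]
H2 returns ([-10], 6)
H3 returns [([-10], 6)]
= [([-10], 6)]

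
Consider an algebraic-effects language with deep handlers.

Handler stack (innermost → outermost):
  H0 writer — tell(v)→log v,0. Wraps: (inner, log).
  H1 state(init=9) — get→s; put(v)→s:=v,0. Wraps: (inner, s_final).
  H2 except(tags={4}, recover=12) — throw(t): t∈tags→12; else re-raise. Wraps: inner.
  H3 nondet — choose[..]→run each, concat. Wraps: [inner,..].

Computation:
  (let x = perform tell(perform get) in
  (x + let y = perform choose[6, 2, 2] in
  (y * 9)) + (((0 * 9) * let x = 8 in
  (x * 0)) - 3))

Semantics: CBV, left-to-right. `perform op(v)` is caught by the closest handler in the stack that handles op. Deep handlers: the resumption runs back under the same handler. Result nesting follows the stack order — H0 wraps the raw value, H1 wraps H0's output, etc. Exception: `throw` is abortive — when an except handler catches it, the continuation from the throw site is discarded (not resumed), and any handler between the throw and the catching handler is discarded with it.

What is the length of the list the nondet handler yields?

Answer: 3

Evaluation trace:
get @ H1 ⇒ 9
tell(9) @ H0 ⇒ log+=9
choose[6, 2, 2] @ H3
  branch[0] choose=6:
    H0 returns (51, (9))
    H1 returns ((51, (9)), 9)
    H2 returns ((51, (9)), 9)
    H3 returns [((51, (9)), 9)]
  branch[1] choose=2:
    H0 returns (15, (9))
    H1 returns ((15, (9)), 9)
    H2 returns ((15, (9)), 9)
    H3 returns [((15, (9)), 9)]
  branch[2] choose=2:
    H0 returns (15, (9))
    H1 returns ((15, (9)), 9)
    H2 returns ((15, (9)), 9)
    H3 returns [((15, (9)), 9)]
= [((51, (9)), 9), ((15, (9)), 9), ((15, (9)), 9)]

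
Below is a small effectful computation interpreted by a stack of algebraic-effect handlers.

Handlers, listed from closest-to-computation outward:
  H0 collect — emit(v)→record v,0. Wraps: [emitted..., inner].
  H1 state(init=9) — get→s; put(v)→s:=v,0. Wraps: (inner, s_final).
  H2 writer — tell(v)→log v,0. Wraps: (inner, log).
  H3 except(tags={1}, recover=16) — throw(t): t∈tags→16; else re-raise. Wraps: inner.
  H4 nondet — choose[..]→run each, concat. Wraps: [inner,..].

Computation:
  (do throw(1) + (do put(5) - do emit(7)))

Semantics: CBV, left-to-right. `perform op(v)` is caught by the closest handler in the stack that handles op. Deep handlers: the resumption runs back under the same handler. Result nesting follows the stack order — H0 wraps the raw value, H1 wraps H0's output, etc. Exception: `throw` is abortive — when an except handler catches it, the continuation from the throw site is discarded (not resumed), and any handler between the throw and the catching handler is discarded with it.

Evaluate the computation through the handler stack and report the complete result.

Working:
throw(1) @ H3 caught ⇒ 16
H4 returns [16]
= [16]

Answer: [16]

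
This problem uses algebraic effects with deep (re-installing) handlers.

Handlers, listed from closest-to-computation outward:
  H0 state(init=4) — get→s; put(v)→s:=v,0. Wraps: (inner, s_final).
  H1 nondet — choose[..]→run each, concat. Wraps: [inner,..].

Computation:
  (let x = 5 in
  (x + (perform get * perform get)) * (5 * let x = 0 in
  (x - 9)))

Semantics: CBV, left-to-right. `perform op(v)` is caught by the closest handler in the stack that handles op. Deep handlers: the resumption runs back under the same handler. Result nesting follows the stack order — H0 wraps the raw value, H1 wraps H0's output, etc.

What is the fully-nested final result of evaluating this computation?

Working:
get @ H0 ⇒ 4
get @ H0 ⇒ 4
H0 returns (-945, 4)
H1 returns [(-945, 4)]
= [(-945, 4)]

Answer: [(-945, 4)]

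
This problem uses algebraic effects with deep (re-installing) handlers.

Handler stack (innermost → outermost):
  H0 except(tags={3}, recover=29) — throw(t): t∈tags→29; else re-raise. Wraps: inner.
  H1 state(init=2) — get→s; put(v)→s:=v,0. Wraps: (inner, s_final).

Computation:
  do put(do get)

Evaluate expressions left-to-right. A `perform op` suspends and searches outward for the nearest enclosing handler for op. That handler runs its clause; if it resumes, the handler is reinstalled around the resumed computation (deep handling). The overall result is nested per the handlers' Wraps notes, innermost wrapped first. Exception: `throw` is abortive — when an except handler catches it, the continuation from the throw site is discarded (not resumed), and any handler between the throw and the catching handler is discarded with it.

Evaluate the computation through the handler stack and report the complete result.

Step-by-step:
get @ H1 ⇒ 2
put(2) @ H1 ⇒ s:=2
H0 returns 0
H1 returns (0, 2)
= (0, 2)

Answer: (0, 2)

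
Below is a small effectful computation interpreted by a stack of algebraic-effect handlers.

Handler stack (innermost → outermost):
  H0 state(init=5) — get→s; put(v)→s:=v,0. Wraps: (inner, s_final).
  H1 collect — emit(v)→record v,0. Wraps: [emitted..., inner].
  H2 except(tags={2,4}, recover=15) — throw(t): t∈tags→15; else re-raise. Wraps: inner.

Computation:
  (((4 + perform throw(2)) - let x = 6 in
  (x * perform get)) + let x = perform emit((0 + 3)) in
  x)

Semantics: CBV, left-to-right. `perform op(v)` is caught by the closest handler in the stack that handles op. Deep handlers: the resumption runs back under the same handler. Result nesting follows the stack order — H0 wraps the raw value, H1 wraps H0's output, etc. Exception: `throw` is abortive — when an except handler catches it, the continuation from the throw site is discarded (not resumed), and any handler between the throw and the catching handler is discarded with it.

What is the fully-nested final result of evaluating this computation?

Answer: 15

Evaluation trace:
throw(2) @ H2 caught ⇒ 15
= 15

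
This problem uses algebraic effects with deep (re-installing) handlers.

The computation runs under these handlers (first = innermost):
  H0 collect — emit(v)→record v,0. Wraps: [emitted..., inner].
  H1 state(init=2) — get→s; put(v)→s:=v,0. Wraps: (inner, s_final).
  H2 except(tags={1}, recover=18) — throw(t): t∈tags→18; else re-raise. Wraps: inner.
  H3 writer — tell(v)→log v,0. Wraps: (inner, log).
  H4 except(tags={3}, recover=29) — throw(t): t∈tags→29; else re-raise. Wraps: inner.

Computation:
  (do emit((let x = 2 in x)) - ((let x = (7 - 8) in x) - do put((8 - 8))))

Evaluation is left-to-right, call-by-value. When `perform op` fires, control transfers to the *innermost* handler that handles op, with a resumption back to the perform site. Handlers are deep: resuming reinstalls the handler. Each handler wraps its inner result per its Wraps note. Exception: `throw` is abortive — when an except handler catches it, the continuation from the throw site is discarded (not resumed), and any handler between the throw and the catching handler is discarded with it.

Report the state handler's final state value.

Working:
emit(2) @ H0 ⇒ out+=2
put(0) @ H1 ⇒ s:=0
H0 returns [2, 1]
H1 returns ([2, 1], 0)
H2 returns ([2, 1], 0)
H3 returns (([2, 1], 0), ())
H4 returns (([2, 1], 0), ())
= (([2, 1], 0), ())

Answer: 0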